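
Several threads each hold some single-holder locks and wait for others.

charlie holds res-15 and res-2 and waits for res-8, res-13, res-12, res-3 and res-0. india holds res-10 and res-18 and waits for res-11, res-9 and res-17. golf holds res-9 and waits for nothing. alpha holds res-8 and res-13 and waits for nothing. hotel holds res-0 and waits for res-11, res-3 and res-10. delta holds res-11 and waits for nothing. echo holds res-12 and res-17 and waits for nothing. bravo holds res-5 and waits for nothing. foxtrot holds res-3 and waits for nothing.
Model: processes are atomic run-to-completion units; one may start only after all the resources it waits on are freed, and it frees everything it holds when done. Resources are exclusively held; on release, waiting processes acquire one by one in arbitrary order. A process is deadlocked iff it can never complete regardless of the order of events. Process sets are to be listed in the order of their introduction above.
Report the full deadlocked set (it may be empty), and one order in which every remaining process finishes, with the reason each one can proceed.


No process is deadlocked.
Key observation: although several processes wait, no cycle exists — each chain bottoms out at a free runner.
One completion order for the rest: golf, bravo, foxtrot, delta, alpha, echo, india, hotel, charlie.
Verifying each step:
  golf waits on nothing -> runs at once and releases res-9
  bravo waits on nothing -> runs at once and releases res-5
  foxtrot waits on nothing -> runs at once and releases res-3
  delta waits on nothing -> runs at once and releases res-11
  alpha waits on nothing -> runs at once and releases res-8 and res-13
  echo waits on nothing -> runs at once and releases res-12 and res-17
  india waits on res-11, res-9 and res-17 — all released -> runs and releases res-10 and res-18
  hotel waits on res-11, res-3 and res-10 — all released -> runs and releases res-0
  charlie waits on res-8, res-13, res-12, res-3 and res-0 — all released -> runs and releases res-15 and res-2


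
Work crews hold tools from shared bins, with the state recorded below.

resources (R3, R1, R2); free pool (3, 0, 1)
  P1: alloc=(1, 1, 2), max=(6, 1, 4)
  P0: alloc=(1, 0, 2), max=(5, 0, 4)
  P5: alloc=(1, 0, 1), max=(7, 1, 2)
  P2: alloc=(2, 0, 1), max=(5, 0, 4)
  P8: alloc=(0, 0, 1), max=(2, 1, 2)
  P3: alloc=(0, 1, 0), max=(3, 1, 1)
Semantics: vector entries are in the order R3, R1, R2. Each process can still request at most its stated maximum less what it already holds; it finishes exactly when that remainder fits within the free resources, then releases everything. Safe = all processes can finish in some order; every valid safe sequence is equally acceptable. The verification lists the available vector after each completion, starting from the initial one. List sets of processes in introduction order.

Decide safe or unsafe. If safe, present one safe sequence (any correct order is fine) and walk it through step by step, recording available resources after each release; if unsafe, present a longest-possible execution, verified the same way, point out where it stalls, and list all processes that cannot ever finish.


The state is UNSAFE.
Key observation: after P3, P8 the pool peaks at (3, 1, 2), and each blocked process is short somewhere: P1 on R3; P0 on R3; P5 on R3; P2 on R2.
A maximal execution: P3, P8 — then nothing else fits. Check, step by step:
  pool = (3, 0, 1)
  P3 needs (3, 0, 1) <= (3, 0, 1) -> finishes; pool += (0, 1, 0) = (3, 1, 1)
  P8 needs (2, 1, 1) <= (3, 1, 1) -> finishes; pool += (0, 0, 1) = (3, 1, 2)
  P1 cannot run: need (5, 0, 2) vs free (3, 1, 2) (insufficient R3)
  P0 cannot run: need (4, 0, 2) vs free (3, 1, 2) (insufficient R3)
  P5 cannot run: need (6, 1, 1) vs free (3, 1, 2) (insufficient R3)
  P2 cannot run: need (3, 0, 3) vs free (3, 1, 2) (insufficient R2)
Never able to finish: P1, P0, P5 and P2.


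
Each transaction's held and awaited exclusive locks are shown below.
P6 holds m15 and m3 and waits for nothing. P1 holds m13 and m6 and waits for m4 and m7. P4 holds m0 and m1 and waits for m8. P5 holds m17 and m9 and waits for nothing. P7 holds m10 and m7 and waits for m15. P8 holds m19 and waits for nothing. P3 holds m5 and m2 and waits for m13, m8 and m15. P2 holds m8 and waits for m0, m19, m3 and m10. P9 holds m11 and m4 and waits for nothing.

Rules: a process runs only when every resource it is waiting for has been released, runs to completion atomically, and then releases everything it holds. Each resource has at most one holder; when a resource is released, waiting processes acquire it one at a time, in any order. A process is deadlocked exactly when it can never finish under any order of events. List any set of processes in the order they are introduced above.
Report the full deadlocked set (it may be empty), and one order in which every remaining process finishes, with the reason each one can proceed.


Deadlocked: P4, P3 and P2.
Key observation: the loop P4 -> P2 -> P4 blocks itself forever; P3 waits into the deadlock from upstream.
A valid finishing order for the others: P5, P6, P9, P8, P7, P1.
Check, step by step:
  P5: no waits; runs immediately, freeing m17 and m9
  P6: no waits; runs immediately, freeing m15 and m3
  P9: no waits; runs immediately, freeing m11 and m4
  P8: no waits; runs immediately, freeing m19
  P7: everything it awaited (m15) is free; runs, freeing m10 and m7
  P1: everything it awaited (m4 and m7) is free; runs, freeing m13 and m6


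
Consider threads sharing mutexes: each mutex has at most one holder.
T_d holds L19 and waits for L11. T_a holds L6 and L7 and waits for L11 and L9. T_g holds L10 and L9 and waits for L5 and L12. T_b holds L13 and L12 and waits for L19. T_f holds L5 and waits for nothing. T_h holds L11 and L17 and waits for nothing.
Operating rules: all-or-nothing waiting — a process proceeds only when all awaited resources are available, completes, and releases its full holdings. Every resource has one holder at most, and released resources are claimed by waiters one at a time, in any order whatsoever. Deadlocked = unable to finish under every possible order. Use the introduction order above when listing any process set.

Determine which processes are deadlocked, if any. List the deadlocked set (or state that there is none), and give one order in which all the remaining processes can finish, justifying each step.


Nothing here is deadlocked.
Key observation: the wait relation is loop-free; peeling off processes with no waits unwinds the whole state.
One completion order for the rest: T_h, T_f, T_d, T_b, T_g, T_a.
Check, step by step:
  run T_h (it waits on nothing); releases L11 and L17
  run T_f (it waits on nothing); releases L5
  T_d: everything it awaited (L11) is free; runs, freeing L19
  T_b: everything it awaited (L19) is free; runs, freeing L13 and L12
  T_g: everything it awaited (L5 and L12) is free; runs, freeing L10 and L9
  T_a: everything it awaited (L11 and L9) is free; runs, freeing L6 and L7


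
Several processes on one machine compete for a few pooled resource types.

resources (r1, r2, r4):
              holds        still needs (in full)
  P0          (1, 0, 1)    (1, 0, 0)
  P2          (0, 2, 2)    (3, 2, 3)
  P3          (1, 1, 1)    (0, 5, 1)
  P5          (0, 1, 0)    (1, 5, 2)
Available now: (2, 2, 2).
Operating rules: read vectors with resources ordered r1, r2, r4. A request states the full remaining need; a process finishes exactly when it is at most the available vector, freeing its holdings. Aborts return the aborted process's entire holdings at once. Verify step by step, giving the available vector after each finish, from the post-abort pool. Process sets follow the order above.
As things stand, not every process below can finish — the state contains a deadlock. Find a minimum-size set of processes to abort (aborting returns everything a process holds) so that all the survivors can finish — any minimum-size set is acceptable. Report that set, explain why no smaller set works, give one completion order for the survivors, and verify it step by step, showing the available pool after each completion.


The answer: abort P5.
Key observation: P3 had no path to completion before; after the abort of P5 ((0, 1, 0) returned), step 3 is where it fits.
Minimality: the empty abort set fails — the state is deadlocked as it stands.
One survivor order: P0, P2, P3. Walking it through (post-abort pool first):
  pool = (2, 3, 2)
  P0 needs (1, 0, 0) <= (2, 3, 2) -> finishes; pool += (1, 0, 1) = (3, 3, 3)
  P2 needs (3, 2, 3) <= (3, 3, 3) -> finishes; pool += (0, 2, 2) = (3, 5, 5)
  P3 needs (0, 5, 1) <= (3, 5, 5) -> finishes; pool += (1, 1, 1) = (4, 6, 6)


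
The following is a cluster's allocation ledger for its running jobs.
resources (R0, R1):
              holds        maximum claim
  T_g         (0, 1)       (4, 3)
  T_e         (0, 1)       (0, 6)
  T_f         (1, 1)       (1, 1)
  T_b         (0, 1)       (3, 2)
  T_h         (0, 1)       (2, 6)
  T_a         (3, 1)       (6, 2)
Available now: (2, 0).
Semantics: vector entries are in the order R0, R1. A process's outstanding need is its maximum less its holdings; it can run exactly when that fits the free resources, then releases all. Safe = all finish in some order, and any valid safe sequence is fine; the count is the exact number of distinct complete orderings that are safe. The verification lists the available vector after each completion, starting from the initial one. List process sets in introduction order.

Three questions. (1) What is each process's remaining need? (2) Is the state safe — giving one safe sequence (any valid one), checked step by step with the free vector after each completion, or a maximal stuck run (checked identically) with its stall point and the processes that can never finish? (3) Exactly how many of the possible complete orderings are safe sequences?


(1) Outstanding need per process (order R0, R1):
  T_g: (4, 2)
  T_e: (0, 5)
  T_f: (0, 0)
  T_b: (3, 1)
  T_h: (2, 5)
  T_a: (3, 1)
(2) The state is UNSAFE.
Key observation: the pool after T_f, T_a, T_b, T_g is (6, 4); every surviving request exceeds it in R1, so progress ends there.
A maximal execution: T_f, T_a, T_b, T_g — then nothing else fits. Step-by-step check:
  pool = (2, 0)
  T_f needs (0, 0) <= (2, 0) -> finishes; pool += (1, 1) = (3, 1)
  T_a needs (3, 1) <= (3, 1) -> finishes; pool += (3, 1) = (6, 2)
  T_b needs (3, 1) <= (6, 2) -> finishes; pool += (0, 1) = (6, 3)
  T_g needs (4, 2) <= (6, 3) -> finishes; pool += (0, 1) = (6, 4)
  T_e cannot run: need (0, 5) vs free (6, 4) (insufficient R1)
  T_h cannot run: need (2, 5) vs free (6, 4) (insufficient R1)
Permanently blocked: T_e and T_h.
(3) Exactly 0 of the possible complete orderings are safe sequences.


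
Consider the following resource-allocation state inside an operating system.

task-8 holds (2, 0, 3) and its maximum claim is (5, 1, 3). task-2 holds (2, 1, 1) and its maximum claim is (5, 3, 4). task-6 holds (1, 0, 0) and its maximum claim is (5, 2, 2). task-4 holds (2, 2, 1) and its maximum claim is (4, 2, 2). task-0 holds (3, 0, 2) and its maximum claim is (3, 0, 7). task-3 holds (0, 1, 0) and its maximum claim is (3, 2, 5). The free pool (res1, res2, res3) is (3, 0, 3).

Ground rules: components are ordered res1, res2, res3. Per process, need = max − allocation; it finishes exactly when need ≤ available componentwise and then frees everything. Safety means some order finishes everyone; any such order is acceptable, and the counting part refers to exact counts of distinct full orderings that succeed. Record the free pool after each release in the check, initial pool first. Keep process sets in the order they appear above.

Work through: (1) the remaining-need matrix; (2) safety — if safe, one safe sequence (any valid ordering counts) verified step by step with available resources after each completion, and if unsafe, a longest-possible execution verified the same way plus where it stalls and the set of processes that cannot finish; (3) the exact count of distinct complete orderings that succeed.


(1) Outstanding need per process (order res1, res2, res3):
  task-8: (3, 1, 0)
  task-2: (3, 2, 3)
  task-6: (4, 2, 2)
  task-4: (2, 0, 1)
  task-0: (0, 0, 5)
  task-3: (3, 1, 5)
(2) SAFE — a valid safe sequence is task-4, task-8, task-0, task-2, task-6, task-3.
Key observation: task-2 is the earliest step where a requested resource binds exactly: need (3, 2, 3), pool (10, 2, 9) at its turn.
Verifying each step:
  pool = (3, 0, 3)
  run task-4 (needs (2, 0, 1), free (3, 0, 3)); after release of (2, 2, 1) the pool is (5, 2, 4)
  run task-8 (needs (3, 1, 0), free (5, 2, 4)); after release of (2, 0, 3) the pool is (7, 2, 7)
  run task-0 (needs (0, 0, 5), free (7, 2, 7)); after release of (3, 0, 2) the pool is (10, 2, 9)
  run task-2 (needs (3, 2, 3), free (10, 2, 9)); after release of (2, 1, 1) the pool is (12, 3, 10)
  run task-6 (needs (4, 2, 2), free (12, 3, 10)); after release of (1, 0, 0) the pool is (13, 3, 10)
  run task-3 (needs (3, 1, 5), free (13, 3, 10)); after release of (0, 1, 0) the pool is (13, 4, 10)
(3) The exact count: 60 of the possible complete orderings are safe sequences.


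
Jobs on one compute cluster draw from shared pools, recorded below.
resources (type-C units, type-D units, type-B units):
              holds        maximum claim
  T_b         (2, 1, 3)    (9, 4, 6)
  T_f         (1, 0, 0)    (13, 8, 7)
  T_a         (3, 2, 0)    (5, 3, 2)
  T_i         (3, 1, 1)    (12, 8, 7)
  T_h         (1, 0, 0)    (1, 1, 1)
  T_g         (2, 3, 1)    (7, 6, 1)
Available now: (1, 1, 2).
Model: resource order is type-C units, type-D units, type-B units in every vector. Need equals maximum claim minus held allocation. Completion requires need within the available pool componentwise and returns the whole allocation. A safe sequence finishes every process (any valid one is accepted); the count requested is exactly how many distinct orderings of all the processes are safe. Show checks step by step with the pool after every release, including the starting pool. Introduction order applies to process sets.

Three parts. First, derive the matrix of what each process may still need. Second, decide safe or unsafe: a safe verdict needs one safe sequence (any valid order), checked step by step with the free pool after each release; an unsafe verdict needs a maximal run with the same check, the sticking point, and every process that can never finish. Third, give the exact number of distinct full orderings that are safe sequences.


(1) Outstanding need per process (order type-C units, type-D units, type-B units):
  T_b: (7, 3, 3)
  T_f: (12, 8, 7)
  T_a: (2, 1, 2)
  T_i: (9, 7, 6)
  T_h: (0, 1, 1)
  T_g: (5, 3, 0)
(2) The state is SAFE; one workable sequence: T_h, T_a, T_g, T_b, T_i, T_f.
Key observation: the order's first zero-slack moment is T_h ((0, 1, 1) needed, (1, 1, 2) free — a requested resource with nothing to spare).
Verifying each step:
  pool = (1, 1, 2)
  T_h needs (0, 1, 1) <= (1, 1, 2) -> finishes; pool += (1, 0, 0) = (2, 1, 2)
  T_a needs (2, 1, 2) <= (2, 1, 2) -> finishes; pool += (3, 2, 0) = (5, 3, 2)
  T_g needs (5, 3, 0) <= (5, 3, 2) -> finishes; pool += (2, 3, 1) = (7, 6, 3)
  T_b needs (7, 3, 3) <= (7, 6, 3) -> finishes; pool += (2, 1, 3) = (9, 7, 6)
  T_i needs (9, 7, 6) <= (9, 7, 6) -> finishes; pool += (3, 1, 1) = (12, 8, 7)
  T_f needs (12, 8, 7) <= (12, 8, 7) -> finishes; pool += (1, 0, 0) = (13, 8, 7)
(3) The exact count: 1 of the possible complete orderings is a safe sequence.


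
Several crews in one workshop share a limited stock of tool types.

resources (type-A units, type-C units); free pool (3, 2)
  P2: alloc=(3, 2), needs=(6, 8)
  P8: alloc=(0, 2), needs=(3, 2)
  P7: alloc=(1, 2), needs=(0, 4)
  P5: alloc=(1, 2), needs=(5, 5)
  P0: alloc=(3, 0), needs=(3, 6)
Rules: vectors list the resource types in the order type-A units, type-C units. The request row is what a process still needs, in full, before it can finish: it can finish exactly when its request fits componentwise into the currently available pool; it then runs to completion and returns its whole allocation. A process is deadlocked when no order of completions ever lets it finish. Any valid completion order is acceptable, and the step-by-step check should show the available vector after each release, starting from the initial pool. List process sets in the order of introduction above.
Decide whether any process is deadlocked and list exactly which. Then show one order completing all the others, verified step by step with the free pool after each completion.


The deadlocked set is empty.
Key observation: no deadlock: P8 fits now, and the freed resources carry the rest through.
A valid finishing order for the others: P8, P7, P0, P5, P2. Check, step by step:
  pool = (3, 2)
  P8 needs (3, 2) <= (3, 2) -> finishes; pool += (0, 2) = (3, 4)
  P7 needs (0, 4) <= (3, 4) -> finishes; pool += (1, 2) = (4, 6)
  P0 needs (3, 6) <= (4, 6) -> finishes; pool += (3, 0) = (7, 6)
  P5 needs (5, 5) <= (7, 6) -> finishes; pool += (1, 2) = (8, 8)
  P2 needs (6, 8) <= (8, 8) -> finishes; pool += (3, 2) = (11, 10)


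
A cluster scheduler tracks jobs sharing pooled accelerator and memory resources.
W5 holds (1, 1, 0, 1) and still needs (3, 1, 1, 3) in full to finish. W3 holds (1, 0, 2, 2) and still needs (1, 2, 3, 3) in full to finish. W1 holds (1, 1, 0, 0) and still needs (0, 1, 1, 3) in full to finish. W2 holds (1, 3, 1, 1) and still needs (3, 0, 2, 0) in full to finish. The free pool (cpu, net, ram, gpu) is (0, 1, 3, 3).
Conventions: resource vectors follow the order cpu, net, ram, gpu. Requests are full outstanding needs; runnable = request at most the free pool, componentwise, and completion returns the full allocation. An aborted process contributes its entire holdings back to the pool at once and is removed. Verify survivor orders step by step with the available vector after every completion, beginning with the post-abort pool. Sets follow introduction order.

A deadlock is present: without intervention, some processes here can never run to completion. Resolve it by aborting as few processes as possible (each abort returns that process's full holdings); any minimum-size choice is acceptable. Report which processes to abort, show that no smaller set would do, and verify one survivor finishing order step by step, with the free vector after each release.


The answer: abort W2.
Key observation: before aborting W2, W5 was permanently blocked — no order could ever run it; afterwards it completes at step 3.
Minimality: the empty abort set fails — the state is deadlocked as it stands.
Survivors finish in the order: W3, W1, W5. Walking it through (pool after the aborts first):
  pool = (1, 4, 4, 4)
  W3 needs (1, 2, 3, 3) <= (1, 4, 4, 4) -> finishes; pool += (1, 0, 2, 2) = (2, 4, 6, 6)
  W1 needs (0, 1, 1, 3) <= (2, 4, 6, 6) -> finishes; pool += (1, 1, 0, 0) = (3, 5, 6, 6)
  W5 needs (3, 1, 1, 3) <= (3, 5, 6, 6) -> finishes; pool += (1, 1, 0, 1) = (4, 6, 6, 7)


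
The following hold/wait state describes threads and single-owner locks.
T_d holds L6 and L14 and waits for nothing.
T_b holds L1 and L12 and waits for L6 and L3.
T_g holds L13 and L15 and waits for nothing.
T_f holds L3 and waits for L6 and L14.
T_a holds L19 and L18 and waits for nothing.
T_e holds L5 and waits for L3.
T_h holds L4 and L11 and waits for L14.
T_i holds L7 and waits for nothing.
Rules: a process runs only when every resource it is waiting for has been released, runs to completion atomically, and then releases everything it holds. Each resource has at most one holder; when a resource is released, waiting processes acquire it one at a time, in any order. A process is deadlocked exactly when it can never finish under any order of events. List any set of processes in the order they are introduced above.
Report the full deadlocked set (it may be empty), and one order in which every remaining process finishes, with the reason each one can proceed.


Nothing here is deadlocked.
Key observation: all waits point, directly or indirectly, at processes that can finish, so nothing is permanently blocked.
The rest can finish in the order T_d, T_i, T_f, T_h, T_e, T_b, T_a, T_g.
Check, step by step:
  run T_d (it waits on nothing); releases L6 and L14
  run T_i (it waits on nothing); releases L7
  run T_f (all its waits — L6 and L14 — are resolved); releases L3
  run T_h (all its waits — L14 — are resolved); releases L4 and L11
  run T_e (all its waits — L3 — are resolved); releases L5
  run T_b (all its waits — L6 and L3 — are resolved); releases L1 and L12
  run T_a (it waits on nothing); releases L19 and L18
  run T_g (it waits on nothing); releases L13 and L15


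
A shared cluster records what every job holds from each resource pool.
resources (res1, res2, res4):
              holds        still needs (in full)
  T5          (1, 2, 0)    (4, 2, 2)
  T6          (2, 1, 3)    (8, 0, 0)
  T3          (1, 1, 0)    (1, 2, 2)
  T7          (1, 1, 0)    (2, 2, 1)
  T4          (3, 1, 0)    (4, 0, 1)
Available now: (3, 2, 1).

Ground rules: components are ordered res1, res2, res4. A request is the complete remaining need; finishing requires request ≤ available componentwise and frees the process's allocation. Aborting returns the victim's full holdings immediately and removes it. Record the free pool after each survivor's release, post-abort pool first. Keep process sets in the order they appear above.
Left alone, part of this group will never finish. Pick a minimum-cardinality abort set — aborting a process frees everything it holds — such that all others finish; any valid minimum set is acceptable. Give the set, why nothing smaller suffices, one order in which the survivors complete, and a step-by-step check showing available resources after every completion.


Abort T6.
Key observation: T5 had no path to completion before; after the abort of T6 ((2, 1, 3) returned), step 3 is where it fits.
Why nothing smaller works: aborting no one leaves the state deadlocked as given.
One survivor order: T4, T7, T5, T3. Walking it through (post-abort pool first):
  pool = (5, 3, 4)
  run T4 (needs (4, 0, 1), free (5, 3, 4)); after release of (3, 1, 0) the pool is (8, 4, 4)
  run T7 (needs (2, 2, 1), free (8, 4, 4)); after release of (1, 1, 0) the pool is (9, 5, 4)
  run T5 (needs (4, 2, 2), free (9, 5, 4)); after release of (1, 2, 0) the pool is (10, 7, 4)
  run T3 (needs (1, 2, 2), free (10, 7, 4)); after release of (1, 1, 0) the pool is (11, 8, 4)


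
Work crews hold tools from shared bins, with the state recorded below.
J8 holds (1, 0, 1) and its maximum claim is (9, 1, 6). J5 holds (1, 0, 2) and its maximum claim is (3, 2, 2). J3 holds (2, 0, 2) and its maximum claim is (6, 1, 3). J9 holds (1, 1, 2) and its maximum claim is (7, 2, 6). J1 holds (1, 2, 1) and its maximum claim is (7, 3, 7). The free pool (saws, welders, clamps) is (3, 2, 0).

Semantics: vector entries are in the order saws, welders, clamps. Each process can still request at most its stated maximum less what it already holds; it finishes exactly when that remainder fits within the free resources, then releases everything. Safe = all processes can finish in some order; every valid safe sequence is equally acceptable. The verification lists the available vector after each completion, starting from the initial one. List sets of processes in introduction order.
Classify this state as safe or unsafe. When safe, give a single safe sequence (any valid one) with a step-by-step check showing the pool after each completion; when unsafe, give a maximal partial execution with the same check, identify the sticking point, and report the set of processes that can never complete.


The state is SAFE; one workable sequence: J5, J3, J9, J1, J8.
Key observation: the first exact fit in this order is J5 — it needs (2, 2, 0) with (3, 2, 0) free, meeting a requested resource to the last unit.
Walking it through:
  pool = (3, 2, 0)
  J5: need (2, 2, 0) fits (3, 2, 0); releases (1, 0, 2), pool now (4, 2, 2)
  J3: need (4, 1, 1) fits (4, 2, 2); releases (2, 0, 2), pool now (6, 2, 4)
  J9: need (6, 1, 4) fits (6, 2, 4); releases (1, 1, 2), pool now (7, 3, 6)
  J1: need (6, 1, 6) fits (7, 3, 6); releases (1, 2, 1), pool now (8, 5, 7)
  J8: need (8, 1, 5) fits (8, 5, 7); releases (1, 0, 1), pool now (9, 5, 8)


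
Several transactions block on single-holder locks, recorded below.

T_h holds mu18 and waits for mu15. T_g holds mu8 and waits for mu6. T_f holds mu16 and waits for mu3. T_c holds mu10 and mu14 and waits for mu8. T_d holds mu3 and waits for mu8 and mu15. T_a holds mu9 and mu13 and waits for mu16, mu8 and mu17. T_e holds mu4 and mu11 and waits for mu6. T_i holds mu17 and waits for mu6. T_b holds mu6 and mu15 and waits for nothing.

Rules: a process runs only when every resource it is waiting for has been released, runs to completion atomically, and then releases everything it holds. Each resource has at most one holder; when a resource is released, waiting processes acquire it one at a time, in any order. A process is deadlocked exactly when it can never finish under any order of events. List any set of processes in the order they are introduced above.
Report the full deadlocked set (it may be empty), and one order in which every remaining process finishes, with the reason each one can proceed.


Nothing here is deadlocked.
Key observation: every chain of waits terminates; starting from the processes that wait on nothing, all the rest unlock in turn.
A valid finishing order for the others: T_b, T_g, T_i, T_c, T_h, T_d, T_e, T_f, T_a.
Check, step by step:
  T_b waits on nothing -> runs at once and releases mu6 and mu15
  run T_g (all its waits — mu6 — are resolved); releases mu8
  run T_i (all its waits — mu6 — are resolved); releases mu17
  run T_c (all its waits — mu8 — are resolved); releases mu10 and mu14
  run T_h (all its waits — mu15 — are resolved); releases mu18
  run T_d (all its waits — mu8 and mu15 — are resolved); releases mu3
  run T_e (all its waits — mu6 — are resolved); releases mu4 and mu11
  run T_f (all its waits — mu3 — are resolved); releases mu16
  run T_a (all its waits — mu16, mu8 and mu17 — are resolved); releases mu9 and mu13


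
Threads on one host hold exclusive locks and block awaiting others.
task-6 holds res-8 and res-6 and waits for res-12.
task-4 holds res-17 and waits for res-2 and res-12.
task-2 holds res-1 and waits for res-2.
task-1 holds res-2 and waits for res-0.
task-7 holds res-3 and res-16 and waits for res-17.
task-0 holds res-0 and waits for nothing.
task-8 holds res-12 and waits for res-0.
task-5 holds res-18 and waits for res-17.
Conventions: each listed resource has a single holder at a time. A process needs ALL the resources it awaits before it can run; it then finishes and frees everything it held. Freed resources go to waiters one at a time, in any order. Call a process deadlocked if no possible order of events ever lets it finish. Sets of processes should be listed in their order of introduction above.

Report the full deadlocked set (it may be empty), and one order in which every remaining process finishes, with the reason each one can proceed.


No process is deadlocked.
Key observation: the wait relation is loop-free; peeling off processes with no waits unwinds the whole state.
One completion order for the rest: task-0, task-1, task-8, task-4, task-5, task-7, task-6, task-2.
Check, step by step:
  run task-0 (it waits on nothing); releases res-0
  task-1: everything it awaited (res-0) is free; runs, freeing res-2
  task-8: everything it awaited (res-0) is free; runs, freeing res-12
  task-4: everything it awaited (res-2 and res-12) is free; runs, freeing res-17
  task-5: everything it awaited (res-17) is free; runs, freeing res-18
  task-7: everything it awaited (res-17) is free; runs, freeing res-3 and res-16
  task-6: everything it awaited (res-12) is free; runs, freeing res-8 and res-6
  task-2: everything it awaited (res-2) is free; runs, freeing res-1


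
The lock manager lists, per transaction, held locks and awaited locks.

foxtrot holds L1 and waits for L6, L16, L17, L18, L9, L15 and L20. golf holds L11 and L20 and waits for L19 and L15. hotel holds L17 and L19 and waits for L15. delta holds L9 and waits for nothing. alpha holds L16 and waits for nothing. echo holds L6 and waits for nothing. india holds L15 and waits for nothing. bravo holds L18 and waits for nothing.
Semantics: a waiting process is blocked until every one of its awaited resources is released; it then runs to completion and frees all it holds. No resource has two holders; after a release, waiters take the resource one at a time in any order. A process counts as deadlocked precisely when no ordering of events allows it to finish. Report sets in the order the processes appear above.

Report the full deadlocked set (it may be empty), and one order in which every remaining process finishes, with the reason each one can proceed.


No process is deadlocked.
Key observation: all waits point, directly or indirectly, at processes that can finish, so nothing is permanently blocked.
One completion order for the rest: india, delta, hotel, echo, bravo, golf, alpha, foxtrot.
Verifying each step:
  india waits on nothing -> runs at once and releases L15
  delta waits on nothing -> runs at once and releases L9
  hotel waits on L15 — all released -> runs and releases L17 and L19
  echo waits on nothing -> runs at once and releases L6
  bravo waits on nothing -> runs at once and releases L18
  golf waits on L19 and L15 — all released -> runs and releases L11 and L20
  alpha waits on nothing -> runs at once and releases L16
  foxtrot waits on L6, L16, L17, L18, L9, L15 and L20 — all released -> runs and releases L1


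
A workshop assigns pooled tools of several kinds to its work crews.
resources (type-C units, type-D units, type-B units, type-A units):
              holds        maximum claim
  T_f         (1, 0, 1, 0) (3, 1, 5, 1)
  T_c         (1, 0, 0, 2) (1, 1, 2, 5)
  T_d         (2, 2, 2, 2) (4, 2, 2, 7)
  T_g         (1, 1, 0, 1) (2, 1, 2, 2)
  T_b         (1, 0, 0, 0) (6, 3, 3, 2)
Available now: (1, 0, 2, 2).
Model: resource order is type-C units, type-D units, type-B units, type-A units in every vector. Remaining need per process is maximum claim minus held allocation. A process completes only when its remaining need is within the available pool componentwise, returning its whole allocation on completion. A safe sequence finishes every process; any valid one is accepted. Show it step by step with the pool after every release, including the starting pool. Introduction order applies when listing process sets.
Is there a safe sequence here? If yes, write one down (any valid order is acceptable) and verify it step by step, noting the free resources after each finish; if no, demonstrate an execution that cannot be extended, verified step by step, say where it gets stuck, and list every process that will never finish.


The state is SAFE; one workable sequence: T_g, T_c, T_d, T_b, T_f.
Key observation: at T_g the run first touches a limit — (1, 0, 2, 1) against (1, 0, 2, 2), exact on a resource it actually requests.
Check, step by step:
  pool = (1, 0, 2, 2)
  T_g: need (1, 0, 2, 1) fits (1, 0, 2, 2); releases (1, 1, 0, 1), pool now (2, 1, 2, 3)
  T_c: need (0, 1, 2, 3) fits (2, 1, 2, 3); releases (1, 0, 0, 2), pool now (3, 1, 2, 5)
  T_d: need (2, 0, 0, 5) fits (3, 1, 2, 5); releases (2, 2, 2, 2), pool now (5, 3, 4, 7)
  T_b: need (5, 3, 3, 2) fits (5, 3, 4, 7); releases (1, 0, 0, 0), pool now (6, 3, 4, 7)
  T_f: need (2, 1, 4, 1) fits (6, 3, 4, 7); releases (1, 0, 1, 0), pool now (7, 3, 5, 7)


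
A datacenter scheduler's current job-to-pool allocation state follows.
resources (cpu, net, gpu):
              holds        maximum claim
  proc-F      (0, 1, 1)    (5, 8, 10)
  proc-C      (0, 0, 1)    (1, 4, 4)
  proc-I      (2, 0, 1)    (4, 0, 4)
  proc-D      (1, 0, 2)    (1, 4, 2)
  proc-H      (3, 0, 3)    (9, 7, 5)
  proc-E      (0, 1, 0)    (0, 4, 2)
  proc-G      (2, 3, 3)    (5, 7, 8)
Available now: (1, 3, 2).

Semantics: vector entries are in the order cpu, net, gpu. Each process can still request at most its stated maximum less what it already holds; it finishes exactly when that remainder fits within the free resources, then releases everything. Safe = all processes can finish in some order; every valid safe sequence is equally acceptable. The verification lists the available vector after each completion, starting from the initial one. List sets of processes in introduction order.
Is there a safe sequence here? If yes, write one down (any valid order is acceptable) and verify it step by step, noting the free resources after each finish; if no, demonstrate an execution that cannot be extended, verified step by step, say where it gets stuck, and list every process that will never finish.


SAFE, for example via the order proc-E, proc-D, proc-C, proc-I, proc-G, proc-F, proc-H.
Key observation: proc-E marks the first exact bind of the order: its need (0, 3, 2) fits the free (1, 3, 2) with zero slack on a requested resource.
Walking it through:
  pool = (1, 3, 2)
  proc-E needs (0, 3, 2) <= (1, 3, 2) -> finishes; pool += (0, 1, 0) = (1, 4, 2)
  proc-D needs (0, 4, 0) <= (1, 4, 2) -> finishes; pool += (1, 0, 2) = (2, 4, 4)
  proc-C needs (1, 4, 3) <= (2, 4, 4) -> finishes; pool += (0, 0, 1) = (2, 4, 5)
  proc-I needs (2, 0, 3) <= (2, 4, 5) -> finishes; pool += (2, 0, 1) = (4, 4, 6)
  proc-G needs (3, 4, 5) <= (4, 4, 6) -> finishes; pool += (2, 3, 3) = (6, 7, 9)
  proc-F needs (5, 7, 9) <= (6, 7, 9) -> finishes; pool += (0, 1, 1) = (6, 8, 10)
  proc-H needs (6, 7, 2) <= (6, 8, 10) -> finishes; pool += (3, 0, 3) = (9, 8, 13)


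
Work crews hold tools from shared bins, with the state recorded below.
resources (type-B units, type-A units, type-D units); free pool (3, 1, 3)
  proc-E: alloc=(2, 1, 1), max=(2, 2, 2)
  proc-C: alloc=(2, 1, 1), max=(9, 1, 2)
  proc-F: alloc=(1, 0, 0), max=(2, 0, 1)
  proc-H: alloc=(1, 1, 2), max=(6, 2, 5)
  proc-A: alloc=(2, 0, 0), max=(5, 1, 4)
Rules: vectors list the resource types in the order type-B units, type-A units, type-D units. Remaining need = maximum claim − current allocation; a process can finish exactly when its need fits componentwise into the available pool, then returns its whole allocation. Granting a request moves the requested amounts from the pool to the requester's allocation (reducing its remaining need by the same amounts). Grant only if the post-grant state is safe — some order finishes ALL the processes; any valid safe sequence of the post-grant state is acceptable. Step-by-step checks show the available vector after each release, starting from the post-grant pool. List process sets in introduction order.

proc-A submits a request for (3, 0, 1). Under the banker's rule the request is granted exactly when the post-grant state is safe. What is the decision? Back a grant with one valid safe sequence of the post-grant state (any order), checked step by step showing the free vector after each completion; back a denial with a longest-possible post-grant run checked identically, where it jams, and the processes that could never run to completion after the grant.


GRANT. The post-grant state is safe; one safe sequence: proc-E, proc-F, proc-A, proc-H, proc-C.
Key observation: granting shrinks the pool to (0, 1, 2), yet proc-E still fits and the chain goes through.
Verifying the post-grant state step by step:
  pool = (0, 1, 2)
  proc-E needs (0, 1, 1) <= (0, 1, 2) -> finishes; pool += (2, 1, 1) = (2, 2, 3)
  proc-F needs (1, 0, 1) <= (2, 2, 3) -> finishes; pool += (1, 0, 0) = (3, 2, 3)
  proc-A needs (0, 1, 3) <= (3, 2, 3) -> finishes; pool += (5, 0, 1) = (8, 2, 4)
  proc-H needs (5, 1, 3) <= (8, 2, 4) -> finishes; pool += (1, 1, 2) = (9, 3, 6)
  proc-C needs (7, 0, 1) <= (9, 3, 6) -> finishes; pool += (2, 1, 1) = (11, 4, 7)


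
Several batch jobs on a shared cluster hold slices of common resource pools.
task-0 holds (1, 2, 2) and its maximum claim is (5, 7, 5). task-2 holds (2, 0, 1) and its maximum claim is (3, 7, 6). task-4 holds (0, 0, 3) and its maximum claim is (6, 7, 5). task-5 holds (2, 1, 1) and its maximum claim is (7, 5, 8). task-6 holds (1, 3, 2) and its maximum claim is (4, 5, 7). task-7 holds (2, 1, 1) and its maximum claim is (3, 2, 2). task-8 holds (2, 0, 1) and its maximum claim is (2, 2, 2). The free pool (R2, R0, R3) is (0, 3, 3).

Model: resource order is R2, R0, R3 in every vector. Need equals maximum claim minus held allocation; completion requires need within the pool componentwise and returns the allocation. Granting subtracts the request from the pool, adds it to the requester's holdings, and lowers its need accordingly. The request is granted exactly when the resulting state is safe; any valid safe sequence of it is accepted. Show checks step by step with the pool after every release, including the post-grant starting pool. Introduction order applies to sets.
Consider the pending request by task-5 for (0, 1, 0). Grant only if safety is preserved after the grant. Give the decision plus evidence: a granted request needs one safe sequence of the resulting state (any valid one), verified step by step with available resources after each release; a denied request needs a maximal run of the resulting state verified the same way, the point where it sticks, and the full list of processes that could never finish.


GRANT — the state after the grant stays safe, e.g. via task-8, task-7, task-6, task-0, task-5, task-4, task-2.
Key observation: even at the reduced pool (0, 2, 3), task-8 fits immediately, so safety survives the grant.
Step-by-step check of the post-grant state:
  pool = (0, 2, 3)
  run task-8 (needs (0, 2, 1), free (0, 2, 3)); after release of (2, 0, 1) the pool is (2, 2, 4)
  run task-7 (needs (1, 1, 1), free (2, 2, 4)); after release of (2, 1, 1) the pool is (4, 3, 5)
  run task-6 (needs (3, 2, 5), free (4, 3, 5)); after release of (1, 3, 2) the pool is (5, 6, 7)
  run task-0 (needs (4, 5, 3), free (5, 6, 7)); after release of (1, 2, 2) the pool is (6, 8, 9)
  run task-5 (needs (5, 3, 7), free (6, 8, 9)); after release of (2, 2, 1) the pool is (8, 10, 10)
  run task-4 (needs (6, 7, 2), free (8, 10, 10)); after release of (0, 0, 3) the pool is (8, 10, 13)
  run task-2 (needs (1, 7, 5), free (8, 10, 13)); after release of (2, 0, 1) the pool is (10, 10, 14)


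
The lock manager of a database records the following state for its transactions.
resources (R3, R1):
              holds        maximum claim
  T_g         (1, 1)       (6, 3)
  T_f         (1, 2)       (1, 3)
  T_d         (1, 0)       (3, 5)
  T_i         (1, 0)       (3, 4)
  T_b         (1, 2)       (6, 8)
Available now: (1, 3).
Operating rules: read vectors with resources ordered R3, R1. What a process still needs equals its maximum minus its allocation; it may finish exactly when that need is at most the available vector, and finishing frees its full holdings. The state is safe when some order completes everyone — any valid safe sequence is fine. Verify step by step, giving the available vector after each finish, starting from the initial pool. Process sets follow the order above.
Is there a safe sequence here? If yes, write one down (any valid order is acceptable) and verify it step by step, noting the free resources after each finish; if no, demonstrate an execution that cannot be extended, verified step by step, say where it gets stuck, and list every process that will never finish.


UNSAFE.
Key observation: no order helps: past T_f, T_d, T_i, the free pool tops out at (4, 5), below what each blocked process needs in R3.
The run T_f, T_d, T_i cannot be extended any further. Walking it through:
  pool = (1, 3)
  T_f needs (0, 1) <= (1, 3) -> finishes; pool += (1, 2) = (2, 5)
  T_d needs (2, 5) <= (2, 5) -> finishes; pool += (1, 0) = (3, 5)
  T_i needs (2, 4) <= (3, 5) -> finishes; pool += (1, 0) = (4, 5)
  T_g still needs (5, 2) but only (4, 5) is free — short on R3
  T_b still needs (5, 6) but only (4, 5) is free — short on R3 and R1
Permanently blocked: T_g and T_b.


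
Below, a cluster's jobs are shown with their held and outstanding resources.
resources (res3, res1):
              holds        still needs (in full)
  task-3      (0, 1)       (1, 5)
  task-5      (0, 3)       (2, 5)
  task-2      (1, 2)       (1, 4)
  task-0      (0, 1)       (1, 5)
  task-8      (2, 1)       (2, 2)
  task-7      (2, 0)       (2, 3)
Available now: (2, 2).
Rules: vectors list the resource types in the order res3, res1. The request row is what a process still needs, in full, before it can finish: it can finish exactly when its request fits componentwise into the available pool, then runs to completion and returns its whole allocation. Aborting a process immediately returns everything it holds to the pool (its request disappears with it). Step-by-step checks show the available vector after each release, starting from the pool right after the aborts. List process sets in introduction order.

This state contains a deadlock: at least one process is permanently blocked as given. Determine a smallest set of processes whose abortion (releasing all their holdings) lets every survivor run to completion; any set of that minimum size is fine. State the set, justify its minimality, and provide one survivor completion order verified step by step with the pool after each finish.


Minimum abort set: task-5.
Key observation: the returned (0, 3) from task-5 is what brings task-0 — unrunnable before, under any order — into play at step 2.
Why nothing smaller works: aborting no one leaves the state deadlocked as given.
The survivors complete as task-8, task-0, task-2, task-7, task-3. Step-by-step check (starting from the post-abort pool):
  pool = (2, 5)
  run task-8 (needs (2, 2), free (2, 5)); after release of (2, 1) the pool is (4, 6)
  run task-0 (needs (1, 5), free (4, 6)); after release of (0, 1) the pool is (4, 7)
  run task-2 (needs (1, 4), free (4, 7)); after release of (1, 2) the pool is (5, 9)
  run task-7 (needs (2, 3), free (5, 9)); after release of (2, 0) the pool is (7, 9)
  run task-3 (needs (1, 5), free (7, 9)); after release of (0, 1) the pool is (7, 10)
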